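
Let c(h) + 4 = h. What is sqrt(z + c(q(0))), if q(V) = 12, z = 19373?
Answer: sqrt(19381) ≈ 139.22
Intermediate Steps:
c(h) = -4 + h
sqrt(z + c(q(0))) = sqrt(19373 + (-4 + 12)) = sqrt(19373 + 8) = sqrt(19381)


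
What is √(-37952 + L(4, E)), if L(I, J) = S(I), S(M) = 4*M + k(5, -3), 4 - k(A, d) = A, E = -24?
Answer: I*√37937 ≈ 194.77*I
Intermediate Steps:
k(A, d) = 4 - A
S(M) = -1 + 4*M (S(M) = 4*M + (4 - 1*5) = 4*M + (4 - 5) = 4*M - 1 = -1 + 4*M)
L(I, J) = -1 + 4*I
√(-37952 + L(4, E)) = √(-37952 + (-1 + 4*4)) = √(-37952 + (-1 + 16)) = √(-37952 + 15) = √(-37937) = I*√37937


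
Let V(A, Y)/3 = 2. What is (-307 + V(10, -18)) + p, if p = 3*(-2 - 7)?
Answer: -328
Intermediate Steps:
V(A, Y) = 6 (V(A, Y) = 3*2 = 6)
p = -27 (p = 3*(-9) = -27)
(-307 + V(10, -18)) + p = (-307 + 6) - 27 = -301 - 27 = -328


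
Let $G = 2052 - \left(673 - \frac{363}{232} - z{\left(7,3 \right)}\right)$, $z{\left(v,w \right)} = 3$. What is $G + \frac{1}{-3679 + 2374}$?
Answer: $\frac{498083}{360} \approx 1383.6$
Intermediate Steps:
$G = \frac{320987}{232}$ ($G = 2052 + \left(\left(-673 + \frac{726}{464}\right) + 3\right) = 2052 + \left(\left(-673 + 726 \cdot \frac{1}{464}\right) + 3\right) = 2052 + \left(\left(-673 + \frac{363}{232}\right) + 3\right) = 2052 + \left(- \frac{155773}{232} + 3\right) = 2052 - \frac{155077}{232} = \frac{320987}{232} \approx 1383.6$)
$G + \frac{1}{-3679 + 2374} = \frac{320987}{232} + \frac{1}{-3679 + 2374} = \frac{320987}{232} + \frac{1}{-1305} = \frac{320987}{232} - \frac{1}{1305} = \frac{498083}{360}$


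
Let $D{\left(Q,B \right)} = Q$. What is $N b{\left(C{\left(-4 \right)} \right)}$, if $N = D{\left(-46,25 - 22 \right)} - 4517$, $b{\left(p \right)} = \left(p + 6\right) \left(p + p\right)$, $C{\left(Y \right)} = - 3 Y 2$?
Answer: $-6570720$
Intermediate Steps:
$C{\left(Y \right)} = - 6 Y$
$b{\left(p \right)} = 2 p \left(6 + p\right)$ ($b{\left(p \right)} = \left(6 + p\right) 2 p = 2 p \left(6 + p\right)$)
$N = -4563$ ($N = -46 - 4517 = -4563$)
$N b{\left(C{\left(-4 \right)} \right)} = - 4563 \cdot 2 \left(\left(-6\right) \left(-4\right)\right) \left(6 - -24\right) = - 4563 \cdot 2 \cdot 24 \left(6 + 24\right) = - 4563 \cdot 2 \cdot 24 \cdot 30 = \left(-4563\right) 1440 = -6570720$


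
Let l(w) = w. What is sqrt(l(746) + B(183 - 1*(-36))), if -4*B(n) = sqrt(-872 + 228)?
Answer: sqrt(2984 - 2*I*sqrt(161))/2 ≈ 27.313 - 0.11614*I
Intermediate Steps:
B(n) = -I*sqrt(161)/2 (B(n) = -sqrt(-872 + 228)/4 = -I*sqrt(161)/2)
sqrt(l(746) + B(183 - 1*(-36))) = sqrt(746 - I*sqrt(161)/2)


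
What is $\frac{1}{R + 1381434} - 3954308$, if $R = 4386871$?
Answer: $- \frac{22809654607939}{5768305} \approx -3.9543 \cdot 10^{6}$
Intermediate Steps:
$\frac{1}{R + 1381434} - 3954308 = \frac{1}{4386871 + 1381434} - 3954308 = \frac{1}{5768305} - 3954308 = - \frac{22809654607939}{5768305}$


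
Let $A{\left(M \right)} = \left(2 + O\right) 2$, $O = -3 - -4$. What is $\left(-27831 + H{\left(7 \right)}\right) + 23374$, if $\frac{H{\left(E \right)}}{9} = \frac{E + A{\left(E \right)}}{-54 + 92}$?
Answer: $- \frac{169249}{38} \approx -4453.9$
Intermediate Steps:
$O = 1$ ($O = -3 + 4 = 1$)
$A{\left(M \right)} = 6$ ($A{\left(M \right)} = \left(2 + 1\right) 2 = 3 \cdot 2 = 6$)
$H{\left(E \right)} = \frac{27}{19} + \frac{9 E}{38}$ ($H{\left(E \right)} = 9 \frac{E + 6}{-54 + 92} = 9 \frac{6 + E}{38} = 9 \left(6 + E\right) \frac{1}{38} = 9 \left(\frac{3}{19} + \frac{E}{38}\right) = \frac{27}{19} + \frac{9 E}{38}$)
$\left(-27831 + H{\left(7 \right)}\right) + 23374 = \left(-27831 + \left(\frac{27}{19} + \frac{9}{38} \cdot 7\right)\right) + 23374 = \left(-27831 + \left(\frac{27}{19} + \frac{63}{38}\right)\right) + 23374 = \left(-27831 + \frac{117}{38}\right) + 23374 = - \frac{1057461}{38} + 23374 = - \frac{169249}{38}$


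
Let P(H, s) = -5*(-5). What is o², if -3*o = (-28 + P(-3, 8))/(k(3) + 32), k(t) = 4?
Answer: 1/1296 ≈ 0.00077160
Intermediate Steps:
P(H, s) = 25
o = 1/36 (o = -(-28 + 25)/(3*(4 + 32)) = -(-1)/36 = -⅓*(-1/12) = 1/36 ≈ 0.027778)
o² = (1/36)² = 1/1296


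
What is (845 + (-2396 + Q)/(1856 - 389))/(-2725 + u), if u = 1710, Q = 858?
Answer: -1238077/1489005 ≈ -0.83148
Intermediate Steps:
(845 + (-2396 + Q)/(1856 - 389))/(-2725 + u) = (845 + (-2396 + 858)/(1856 - 389))/(-2725 + 1710) = (845 - 1538/1467)/(-1015) = (845 - 1538*1/1467)*(-1/1015) = (845 - 1538/1467)*(-1/1015) = (1238077/1467)*(-1/1015) = -1238077/1489005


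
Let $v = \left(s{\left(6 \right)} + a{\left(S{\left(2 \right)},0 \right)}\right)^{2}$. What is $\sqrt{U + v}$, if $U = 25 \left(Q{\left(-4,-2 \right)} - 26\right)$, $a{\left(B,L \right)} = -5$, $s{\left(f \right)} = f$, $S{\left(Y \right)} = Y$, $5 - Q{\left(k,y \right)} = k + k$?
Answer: $18 i \approx 18.0 i$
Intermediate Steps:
$Q{\left(k,y \right)} = 5 - 2 k$ ($Q{\left(k,y \right)} = 5 - \left(k + k\right) = 5 - 2 k$)
$U = -325$ ($U = 25 \left(\left(5 - -8\right) - 26\right) = 25 \left(\left(5 + 8\right) - 26\right) = 25 \left(13 - 26\right) = 25 \left(-13\right) = -325$)
$v = 1$ ($v = \left(6 - 5\right)^{2} = 1^{2} = 1$)
$\sqrt{U + v} = \sqrt{-325 + 1} = \sqrt{-324} = 18 i$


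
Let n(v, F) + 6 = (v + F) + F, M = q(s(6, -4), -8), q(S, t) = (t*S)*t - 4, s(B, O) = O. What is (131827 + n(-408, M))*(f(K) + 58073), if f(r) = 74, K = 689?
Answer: 7611035271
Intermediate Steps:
q(S, t) = -4 + S*t² (q(S, t) = (S*t)*t - 4 = S*t² - 4 = -4 + S*t²)
M = -260 (M = -4 - 4*(-8)² = -4 - 4*64 = -4 - 256 = -260)
n(v, F) = -6 + v + 2*F (n(v, F) = -6 + ((v + F) + F) = -6 + ((F + v) + F) = -6 + (v + 2*F) = -6 + v + 2*F)
(131827 + n(-408, M))*(f(K) + 58073) = (131827 + (-6 - 408 + 2*(-260)))*(74 + 58073) = (131827 + (-6 - 408 - 520))*58147 = (131827 - 934)*58147 = 130893*58147 = 7611035271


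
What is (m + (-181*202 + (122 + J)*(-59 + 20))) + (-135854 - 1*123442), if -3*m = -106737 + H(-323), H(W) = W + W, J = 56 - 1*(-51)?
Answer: -806984/3 ≈ -2.6899e+5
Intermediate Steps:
J = 107 (J = 56 + 51 = 107)
H(W) = 2*W
m = 107383/3 (m = -(-106737 + 2*(-323))/3 = -(-106737 - 646)/3 = -⅓*(-107383) = 107383/3 ≈ 35794.)
(m + (-181*202 + (122 + J)*(-59 + 20))) + (-135854 - 1*123442) = (107383/3 + (-181*202 + (122 + 107)*(-59 + 20))) + (-135854 - 1*123442) = (107383/3 + (-36562 + 229*(-39))) + (-135854 - 123442) = (107383/3 + (-36562 - 8931)) - 259296 = (107383/3 - 45493) - 259296 = -29096/3 - 259296 = -806984/3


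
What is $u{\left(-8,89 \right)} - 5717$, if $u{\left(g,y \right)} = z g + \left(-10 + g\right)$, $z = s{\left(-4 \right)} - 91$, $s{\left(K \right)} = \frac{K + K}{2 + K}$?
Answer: $-5039$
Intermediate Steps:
$s{\left(K \right)} = \frac{2 K}{2 + K}$
$z = -87$ ($z = 2 \left(-4\right) \frac{1}{2 - 4} - 91 = 2 \left(-4\right) \frac{1}{-2} - 91 = 2 \left(-4\right) \left(- \frac{1}{2}\right) - 91 = 4 - 91 = -87$)
$u{\left(g,y \right)} = -10 - 86 g$ ($u{\left(g,y \right)} = - 87 g + \left(-10 + g\right) = -10 - 86 g$)
$u{\left(-8,89 \right)} - 5717 = \left(-10 - -688\right) - 5717 = \left(-10 + 688\right) - 5717 = 678 - 5717 = -5039$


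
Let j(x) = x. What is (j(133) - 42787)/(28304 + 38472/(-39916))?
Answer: -212822133/141217999 ≈ -1.5070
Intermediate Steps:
(j(133) - 42787)/(28304 + 38472/(-39916)) = (133 - 42787)/(28304 + 38472/(-39916)) = -42654/(28304 + 38472*(-1/39916)) = -42654/(28304 - 9618/9979) = -42654/282435998/9979 = -42654*9979/282435998 = -212822133/141217999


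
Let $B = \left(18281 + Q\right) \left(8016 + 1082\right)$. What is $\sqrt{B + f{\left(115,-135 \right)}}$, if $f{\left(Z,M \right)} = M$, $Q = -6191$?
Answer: $\sqrt{109994685} \approx 10488.0$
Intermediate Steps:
$B = 109994820$ ($B = \left(18281 - 6191\right) \left(8016 + 1082\right) = 12090 \cdot 9098 = 109994820$)
$\sqrt{B + f{\left(115,-135 \right)}} = \sqrt{109994820 - 135} = \sqrt{109994685}$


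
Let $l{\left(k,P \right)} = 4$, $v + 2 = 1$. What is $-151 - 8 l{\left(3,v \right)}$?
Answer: $-183$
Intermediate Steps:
$v = -1$ ($v = -2 + 1 = -1$)
$-151 - 8 l{\left(3,v \right)} = -151 - 32 = -183$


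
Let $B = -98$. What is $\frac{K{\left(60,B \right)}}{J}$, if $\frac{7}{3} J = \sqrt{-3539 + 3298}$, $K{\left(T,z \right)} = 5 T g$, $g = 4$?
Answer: $- \frac{2800 i \sqrt{241}}{241} \approx - 180.36 i$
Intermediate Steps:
$K{\left(T,z \right)} = 20 T$ ($K{\left(T,z \right)} = 5 T 4 = 20 T$)
$J = \frac{3 i \sqrt{241}}{7}$ ($J = \frac{3 \sqrt{-3539 + 3298}}{7} = \frac{3 \sqrt{-241}}{7} = \frac{3 i \sqrt{241}}{7} \approx 6.6532 i$)
$\frac{K{\left(60,B \right)}}{J} = \frac{20 \cdot 60}{\frac{3}{7} i \sqrt{241}} = 1200 \left(- \frac{7 i \sqrt{241}}{723}\right) = - \frac{2800 i \sqrt{241}}{241}$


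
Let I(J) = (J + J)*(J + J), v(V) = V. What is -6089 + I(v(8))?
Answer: -5833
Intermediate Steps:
I(J) = 4*J² (I(J) = (2*J)*(2*J) = 4*J²)
-6089 + I(v(8)) = -6089 + 4*8² = -6089 + 4*64 = -6089 + 256 = -5833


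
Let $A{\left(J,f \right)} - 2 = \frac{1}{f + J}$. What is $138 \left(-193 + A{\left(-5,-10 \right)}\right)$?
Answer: $- \frac{131836}{5} \approx -26367.0$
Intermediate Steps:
$A{\left(J,f \right)} = 2 + \frac{1}{J + f}$ ($A{\left(J,f \right)} = 2 + \frac{1}{f + J} = 2 + \frac{1}{J + f}$)
$138 \left(-193 + A{\left(-5,-10 \right)}\right) = 138 \left(-193 + \frac{1 + 2 \left(-5\right) + 2 \left(-10\right)}{-5 - 10}\right) = 138 \left(-193 + \frac{1 - 10 - 20}{-15}\right) = 138 \left(-193 - - \frac{29}{15}\right) = 138 \left(-193 + \frac{29}{15}\right) = 138 \left(- \frac{2866}{15}\right) = - \frac{131836}{5}$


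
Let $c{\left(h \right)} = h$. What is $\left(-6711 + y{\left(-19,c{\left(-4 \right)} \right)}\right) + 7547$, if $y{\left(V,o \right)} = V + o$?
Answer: $813$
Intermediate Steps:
$\left(-6711 + y{\left(-19,c{\left(-4 \right)} \right)}\right) + 7547 = \left(-6711 - 23\right) + 7547 = -6734 + 7547 = 813$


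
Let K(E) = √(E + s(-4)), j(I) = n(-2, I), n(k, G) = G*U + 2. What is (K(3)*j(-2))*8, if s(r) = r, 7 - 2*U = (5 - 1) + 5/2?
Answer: 12*I ≈ 12.0*I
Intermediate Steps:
U = ¼ (U = 7/2 - ((5 - 1) + 5/2)/2 = 7/2 - (4 + 5*(½))/2 = 7/2 - (4 + 5/2)/2 = 7/2 - ½*13/2 = 7/2 - 13/4 = ¼ ≈ 0.25000)
n(k, G) = 2 + G/4 (n(k, G) = G*(¼) + 2 = G/4 + 2 = 2 + G/4)
j(I) = 2 + I/4
K(E) = √(-4 + E) (K(E) = √(E - 4) = √(-4 + E))
(K(3)*j(-2))*8 = (√(-4 + 3)*(2 + (¼)*(-2)))*8 = (√(-1)*(2 - ½))*8 = (I*(3/2))*8 = (3*I/2)*8 = 12*I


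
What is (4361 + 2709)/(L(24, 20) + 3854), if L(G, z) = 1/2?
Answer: 14140/7709 ≈ 1.8342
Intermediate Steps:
L(G, z) = 1/2
(4361 + 2709)/(L(24, 20) + 3854) = (4361 + 2709)/(1/2 + 3854) = 7070/(7709/2) = 7070*(2/7709) = 14140/7709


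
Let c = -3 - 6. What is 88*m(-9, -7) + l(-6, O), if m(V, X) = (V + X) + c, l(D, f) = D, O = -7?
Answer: -2206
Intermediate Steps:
c = -9
m(V, X) = -9 + V + X (m(V, X) = (V + X) - 9 = -9 + V + X)
88*m(-9, -7) + l(-6, O) = 88*(-9 - 9 - 7) - 6 = 88*(-25) - 6 = -2200 - 6 = -2206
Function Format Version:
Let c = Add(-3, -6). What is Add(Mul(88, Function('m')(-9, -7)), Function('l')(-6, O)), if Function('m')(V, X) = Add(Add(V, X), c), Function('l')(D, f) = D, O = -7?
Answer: -2206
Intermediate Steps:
c = -9
Function('m')(V, X) = Add(-9, V, X) (Function('m')(V, X) = Add(Add(V, X), -9) = Add(-9, V, X))
Add(Mul(88, Function('m')(-9, -7)), Function('l')(-6, O)) = Add(Mul(88, Add(-9, -9, -7)), -6) = Add(Mul(88, -25), -6) = Add(-2200, -6) = -2206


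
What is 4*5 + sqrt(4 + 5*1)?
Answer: 23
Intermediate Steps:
4*5 + sqrt(4 + 5*1) = 20 + sqrt(4 + 5) = 20 + sqrt(9) = 20 + 3 = 23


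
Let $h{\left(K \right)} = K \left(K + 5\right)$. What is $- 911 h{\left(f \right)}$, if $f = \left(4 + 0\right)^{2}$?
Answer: $-306096$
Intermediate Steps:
$f = 16$ ($f = 4^{2} = 16$)
$h{\left(K \right)} = K \left(5 + K\right)$
$- 911 h{\left(f \right)} = - 911 \cdot 16 \left(5 + 16\right) = - 911 \cdot 16 \cdot 21 = \left(-911\right) 336 = -306096$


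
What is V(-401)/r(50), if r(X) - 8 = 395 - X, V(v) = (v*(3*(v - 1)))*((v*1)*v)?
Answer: 77764328406/353 ≈ 2.2030e+8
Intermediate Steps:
V(v) = v³*(-3 + 3*v) (V(v) = (v*(3*(-1 + v)))*(v*v) = (v*(-3 + 3*v))*v² = v³*(-3 + 3*v))
r(X) = 403 - X (r(X) = 8 + (395 - X) = 403 - X)
V(-401)/r(50) = (3*(-401)³*(-1 - 401))/(403 - 1*50) = (3*(-64481201)*(-402))/(403 - 50) = 77764328406/353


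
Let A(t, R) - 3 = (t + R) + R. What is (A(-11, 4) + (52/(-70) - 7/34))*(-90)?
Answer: 10161/119 ≈ 85.387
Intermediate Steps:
A(t, R) = 3 + t + 2*R (A(t, R) = 3 + ((t + R) + R) = 3 + ((R + t) + R) = 3 + (t + 2*R) = 3 + t + 2*R)
(A(-11, 4) + (52/(-70) - 7/34))*(-90) = ((3 - 11 + 2*4) + (52/(-70) - 7/34))*(-90) = ((3 - 11 + 8) + (52*(-1/70) - 7*1/34))*(-90) = (0 + (-26/35 - 7/34))*(-90) = (0 - 1129/1190)*(-90) = -1129/1190*(-90) = 10161/119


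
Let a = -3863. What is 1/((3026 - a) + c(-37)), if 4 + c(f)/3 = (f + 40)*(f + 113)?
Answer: 1/7561 ≈ 0.00013226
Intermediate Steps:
c(f) = -12 + 3*(40 + f)*(113 + f) (c(f) = -12 + 3*((f + 40)*(f + 113)) = -12 + 3*((40 + f)*(113 + f)) = -12 + 3*(40 + f)*(113 + f))
1/((3026 - a) + c(-37)) = 1/((3026 - 1*(-3863)) + (13548 + 3*(-37)² + 459*(-37))) = 1/((3026 + 3863) + (13548 + 3*1369 - 16983)) = 1/(6889 + (13548 + 4107 - 16983)) = 1/(6889 + 672) = 1/7561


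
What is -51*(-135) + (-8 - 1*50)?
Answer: 6827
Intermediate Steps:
-51*(-135) + (-8 - 1*50) = 6885 + (-8 - 50) = 6885 - 58 = 6827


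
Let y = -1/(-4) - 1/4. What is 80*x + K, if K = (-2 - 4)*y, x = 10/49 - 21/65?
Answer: -6064/637 ≈ -9.5196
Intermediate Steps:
y = 0 (y = -1*(-1/4) - 1*1/4 = 1/4 - 1/4 = 0)
x = -379/3185 (x = 10*(1/49) - 21*1/65 = 10/49 - 21/65 = -379/3185 ≈ -0.11900)
K = 0 (K = (-2 - 4)*0 = -6*0 = 0)
80*x + K = 80*(-379/3185) + 0 = -6064/637 + 0 = -6064/637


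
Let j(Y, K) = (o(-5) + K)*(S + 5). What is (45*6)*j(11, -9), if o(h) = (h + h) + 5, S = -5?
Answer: 0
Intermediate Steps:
o(h) = 5 + 2*h (o(h) = 2*h + 5 = 5 + 2*h)
j(Y, K) = 0 (j(Y, K) = ((5 + 2*(-5)) + K)*(-5 + 5) = ((5 - 10) + K)*0 = (-5 + K)*0 = 0)
(45*6)*j(11, -9) = (45*6)*0 = 270*0 = 0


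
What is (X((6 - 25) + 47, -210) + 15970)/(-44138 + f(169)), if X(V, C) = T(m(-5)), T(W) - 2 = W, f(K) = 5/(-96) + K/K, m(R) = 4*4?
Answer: -1534848/4237157 ≈ -0.36224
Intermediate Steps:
m(R) = 16
f(K) = 91/96 (f(K) = 5*(-1/96) + 1 = -5/96 + 1 = 91/96)
T(W) = 2 + W
X(V, C) = 18 (X(V, C) = 2 + 16 = 18)
(X((6 - 25) + 47, -210) + 15970)/(-44138 + f(169)) = (18 + 15970)/(-44138 + 91/96) = 15988/(-4237157/96) = 15988*(-96/4237157) = -1534848/4237157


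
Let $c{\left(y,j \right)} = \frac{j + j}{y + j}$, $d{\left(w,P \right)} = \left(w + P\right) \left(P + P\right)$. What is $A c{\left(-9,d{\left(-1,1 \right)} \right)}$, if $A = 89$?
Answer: $0$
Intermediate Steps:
$d{\left(w,P \right)} = 2 P \left(P + w\right)$ ($d{\left(w,P \right)} = \left(P + w\right) 2 P = 2 P \left(P + w\right)$)
$c{\left(y,j \right)} = \frac{2 j}{j + y}$
$A c{\left(-9,d{\left(-1,1 \right)} \right)} = 89 \frac{2 \cdot 2 \cdot 1 \left(1 - 1\right)}{2 \cdot 1 \left(1 - 1\right) - 9} = 89 \frac{2 \cdot 2 \cdot 1 \cdot 0}{2 \cdot 1 \cdot 0 - 9} = 89 \cdot 2 \cdot 0 \frac{1}{0 - 9} = 89 \cdot 2 \cdot 0 \frac{1}{-9} = 89 \cdot 2 \cdot 0 \left(- \frac{1}{9}\right) = 89 \cdot 0 = 0$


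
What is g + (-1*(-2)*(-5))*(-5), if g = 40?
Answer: 90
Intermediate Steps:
g + (-1*(-2)*(-5))*(-5) = 40 + (-1*(-2)*(-5))*(-5) = 40 + (2*(-5))*(-5) = 40 - 10*(-5) = 40 + 50 = 90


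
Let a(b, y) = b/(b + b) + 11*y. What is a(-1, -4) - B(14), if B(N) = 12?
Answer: -111/2 ≈ -55.500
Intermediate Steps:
a(b, y) = 1/2 + 11*y (a(b, y) = b/((2*b)) + 11*y = (1/(2*b))*b + 11*y = 1/2 + 11*y)
a(-1, -4) - B(14) = (1/2 + 11*(-4)) - 1*12 = (1/2 - 44) - 12 = -87/2 - 12 = -111/2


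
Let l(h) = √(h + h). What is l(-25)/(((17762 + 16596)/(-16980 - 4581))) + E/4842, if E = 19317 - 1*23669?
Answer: -2176/2421 - 107805*I*√2/34358 ≈ -0.8988 - 4.4374*I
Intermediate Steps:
l(h) = √2*√h (l(h) = √(2*h) = √2*√h)
E = -4352 (E = 19317 - 23669 = -4352)
l(-25)/(((17762 + 16596)/(-16980 - 4581))) + E/4842 = (√2*√(-25))/(((17762 + 16596)/(-16980 - 4581))) - 4352/4842 = (√2*(5*I))/((34358/(-21561))) - 4352*1/4842 = (5*I*√2)/((34358*(-1/21561))) - 2176/2421 = (5*I*√2)/(-34358/21561) - 2176/2421 = (5*I*√2)*(-21561/34358) - 2176/2421 = -107805*I*√2/34358 - 2176/2421 = -2176/2421 - 107805*I*√2/34358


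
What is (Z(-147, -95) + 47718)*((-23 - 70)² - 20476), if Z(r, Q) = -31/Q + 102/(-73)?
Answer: -3913754211781/6935 ≈ -5.6435e+8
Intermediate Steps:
Z(r, Q) = -102/73 - 31/Q (Z(r, Q) = -31/Q + 102*(-1/73) = -31/Q - 102/73 = -102/73 - 31/Q)
(Z(-147, -95) + 47718)*((-23 - 70)² - 20476) = ((-102/73 - 31/(-95)) + 47718)*((-23 - 70)² - 20476) = ((-102/73 - 31*(-1/95)) + 47718)*((-93)² - 20476) = ((-102/73 + 31/95) + 47718)*(8649 - 20476) = (-7427/6935 + 47718)*(-11827) = (330916903/6935)*(-11827) = -3913754211781/6935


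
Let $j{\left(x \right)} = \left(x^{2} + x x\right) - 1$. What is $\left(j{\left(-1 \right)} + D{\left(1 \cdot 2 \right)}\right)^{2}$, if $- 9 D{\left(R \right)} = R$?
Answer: $\frac{49}{81} \approx 0.60494$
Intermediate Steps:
$D{\left(R \right)} = - \frac{R}{9}$
$j{\left(x \right)} = -1 + 2 x^{2}$ ($j{\left(x \right)} = \left(x^{2} + x^{2}\right) - 1 = 2 x^{2} - 1 = -1 + 2 x^{2}$)
$\left(j{\left(-1 \right)} + D{\left(1 \cdot 2 \right)}\right)^{2} = \left(\left(-1 + 2 \left(-1\right)^{2}\right) - \frac{1 \cdot 2}{9}\right)^{2} = \left(\left(-1 + 2 \cdot 1\right) - \frac{2}{9}\right)^{2} = \left(\left(-1 + 2\right) - \frac{2}{9}\right)^{2} = \left(1 - \frac{2}{9}\right)^{2} = \left(\frac{7}{9}\right)^{2} = \frac{49}{81}$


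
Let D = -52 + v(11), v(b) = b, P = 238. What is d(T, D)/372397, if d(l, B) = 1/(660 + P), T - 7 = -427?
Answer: 1/334412506 ≈ 2.9903e-9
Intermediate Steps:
T = -420 (T = 7 - 427 = -420)
D = -41 (D = -52 + 11 = -41)
d(l, B) = 1/898 (d(l, B) = 1/(660 + 238) = 1/898)
d(T, D)/372397 = (1/898)/372397 = (1/898)*(1/372397) = 1/334412506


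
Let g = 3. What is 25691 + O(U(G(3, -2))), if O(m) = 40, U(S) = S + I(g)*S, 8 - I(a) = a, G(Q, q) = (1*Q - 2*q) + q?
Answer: 25731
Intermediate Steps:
G(Q, q) = Q - q (G(Q, q) = (Q - 2*q) + q = Q - q)
I(a) = 8 - a
U(S) = 6*S (U(S) = S + (8 - 1*3)*S = S + (8 - 3)*S = S + 5*S = 6*S)
25691 + O(U(G(3, -2))) = 25691 + 40 = 25731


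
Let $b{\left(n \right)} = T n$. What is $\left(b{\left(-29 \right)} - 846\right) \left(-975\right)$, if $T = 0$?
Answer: $824850$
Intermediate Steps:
$b{\left(n \right)} = 0$ ($b{\left(n \right)} = 0 n = 0$)
$\left(b{\left(-29 \right)} - 846\right) \left(-975\right) = \left(0 - 846\right) \left(-975\right) = \left(-846\right) \left(-975\right) = 824850$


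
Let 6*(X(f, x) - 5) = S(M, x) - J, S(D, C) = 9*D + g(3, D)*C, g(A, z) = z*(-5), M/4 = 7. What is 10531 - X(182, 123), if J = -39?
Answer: 26695/2 ≈ 13348.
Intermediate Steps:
M = 28 (M = 4*7 = 28)
g(A, z) = -5*z
S(D, C) = 9*D - 5*C*D (S(D, C) = 9*D + (-5*D)*C = 9*D - 5*C*D)
X(f, x) = 107/2 - 70*x/3 (X(f, x) = 5 + (28*(9 - 5*x) - 1*(-39))/6 = 5 + ((252 - 140*x) + 39)/6 = 5 + (291 - 140*x)/6 = 5 + (97/2 - 70*x/3) = 107/2 - 70*x/3)
10531 - X(182, 123) = 10531 - (107/2 - 70/3*123) = 10531 - (107/2 - 2870) = 10531 - 1*(-5633/2) = 10531 + 5633/2 = 26695/2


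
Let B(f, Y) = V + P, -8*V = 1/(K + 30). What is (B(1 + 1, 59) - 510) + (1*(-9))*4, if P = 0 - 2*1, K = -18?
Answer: -52609/96 ≈ -548.01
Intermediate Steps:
P = -2 (P = 0 - 2 = -2)
V = -1/96 (V = -1/(8*(-18 + 30)) = -⅛/12 = -⅛*1/12 = -1/96 ≈ -0.010417)
B(f, Y) = -193/96 (B(f, Y) = -1/96 - 2 = -193/96)
(B(1 + 1, 59) - 510) + (1*(-9))*4 = (-193/96 - 510) + (1*(-9))*4 = -49153/96 - 9*4 = -49153/96 - 36 = -52609/96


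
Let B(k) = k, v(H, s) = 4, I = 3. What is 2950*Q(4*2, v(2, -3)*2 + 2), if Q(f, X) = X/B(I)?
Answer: 29500/3 ≈ 9833.3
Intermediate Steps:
Q(f, X) = X/3
2950*Q(4*2, v(2, -3)*2 + 2) = 2950*((4*2 + 2)/3) = 2950*((8 + 2)/3) = 2950*((⅓)*10) = 2950*(10/3) = 29500/3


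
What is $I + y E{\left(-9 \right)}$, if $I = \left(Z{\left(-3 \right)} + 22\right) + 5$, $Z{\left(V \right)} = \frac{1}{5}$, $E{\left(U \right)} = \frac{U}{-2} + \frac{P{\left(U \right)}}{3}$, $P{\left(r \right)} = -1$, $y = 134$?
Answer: $\frac{8783}{15} \approx 585.53$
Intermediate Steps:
$E{\left(U \right)} = - \frac{1}{3} - \frac{U}{2}$ ($E{\left(U \right)} = \frac{U}{-2} - \frac{1}{3} = U \left(- \frac{1}{2}\right) - \frac{1}{3} = - \frac{U}{2} - \frac{1}{3} = - \frac{1}{3} - \frac{U}{2}$)
$Z{\left(V \right)} = \frac{1}{5}$
$I = \frac{136}{5}$ ($I = \left(\frac{1}{5} + 22\right) + 5 = \frac{111}{5} + 5 = \frac{136}{5} \approx 27.2$)
$I + y E{\left(-9 \right)} = \frac{136}{5} + 134 \left(- \frac{1}{3} - - \frac{9}{2}\right) = \frac{136}{5} + 134 \left(- \frac{1}{3} + \frac{9}{2}\right) = \frac{136}{5} + 134 \cdot \frac{25}{6} = \frac{136}{5} + \frac{1675}{3} = \frac{8783}{15}$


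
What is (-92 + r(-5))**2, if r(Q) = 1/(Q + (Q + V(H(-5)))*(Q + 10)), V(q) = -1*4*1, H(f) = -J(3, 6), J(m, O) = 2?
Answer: 21169201/2500 ≈ 8467.7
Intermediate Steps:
H(f) = -2 (H(f) = -1*2 = -2)
V(q) = -4 (V(q) = -4*1 = -4)
r(Q) = 1/(Q + (-4 + Q)*(10 + Q)) (r(Q) = 1/(Q + (Q - 4)*(Q + 10)) = 1/(Q + (-4 + Q)*(10 + Q)))
(-92 + r(-5))**2 = (-92 + 1/(-40 + (-5)**2 + 7*(-5)))**2 = (-92 + 1/(-40 + 25 - 35))**2 = (-92 + 1/(-50))**2 = (-92 - 1/50)**2 = (-4601/50)**2 = 21169201/2500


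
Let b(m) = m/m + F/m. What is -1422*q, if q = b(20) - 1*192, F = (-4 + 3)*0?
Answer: 271602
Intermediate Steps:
F = 0 (F = -1*0 = 0)
b(m) = 1 (b(m) = m/m + 0/m = 1 + 0 = 1)
q = -191 (q = 1 - 1*192 = 1 - 192 = -191)
-1422*q = -1422*(-191) = 271602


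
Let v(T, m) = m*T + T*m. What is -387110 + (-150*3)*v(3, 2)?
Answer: -392510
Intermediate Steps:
v(T, m) = 2*T*m (v(T, m) = T*m + T*m = 2*T*m)
-387110 + (-150*3)*v(3, 2) = -387110 + (-150*3)*(2*3*2) = -387110 - 50*9*12 = -387110 - 450*12 = -387110 - 5400 = -392510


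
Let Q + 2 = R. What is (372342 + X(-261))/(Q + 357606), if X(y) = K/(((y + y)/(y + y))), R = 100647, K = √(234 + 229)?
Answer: 372342/458251 + √463/458251 ≈ 0.81258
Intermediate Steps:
K = √463 ≈ 21.517
Q = 100645 (Q = -2 + 100647 = 100645)
X(y) = √463 (X(y) = √463/(((y + y)/(y + y))) = √463/(((2*y)/((2*y)))) = √463/(((2*y)*(1/(2*y)))) = √463/1 = √463*1 = √463)
(372342 + X(-261))/(Q + 357606) = (372342 + √463)/(100645 + 357606) = (372342 + √463)/458251 = (372342 + √463)*(1/458251) = 372342/458251 + √463/458251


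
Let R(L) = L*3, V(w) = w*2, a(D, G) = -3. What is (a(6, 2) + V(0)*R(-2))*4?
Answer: -12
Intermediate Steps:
V(w) = 2*w
R(L) = 3*L
(a(6, 2) + V(0)*R(-2))*4 = (-3 + (2*0)*(3*(-2)))*4 = (-3 + 0*(-6))*4 = (-3 + 0)*4 = -3*4 = -12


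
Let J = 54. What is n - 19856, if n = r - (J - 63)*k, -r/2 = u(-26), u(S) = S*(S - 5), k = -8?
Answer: -21540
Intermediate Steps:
u(S) = S*(-5 + S)
r = -1612 (r = -(-52)*(-5 - 26) = -(-52)*(-31) = -2*806 = -1612)
n = -1684 (n = -1612 - (54 - 63)*(-8) = -1612 - (-9)*(-8) = -1612 - 1*72 = -1612 - 72 = -1684)
n - 19856 = -1684 - 19856 = -21540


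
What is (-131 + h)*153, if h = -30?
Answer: -24633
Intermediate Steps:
(-131 + h)*153 = (-131 - 30)*153 = -161*153 = -24633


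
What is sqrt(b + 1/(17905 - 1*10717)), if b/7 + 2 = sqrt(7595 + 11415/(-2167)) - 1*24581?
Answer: sqrt(-10437749960835638991 + 979677426420*sqrt(1425621626))/7788198 ≈ 414.09*I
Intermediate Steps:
b = -172081 + 35*sqrt(1425621626)/2167 (b = -14 + 7*(sqrt(7595 + 11415/(-2167)) - 1*24581) = -14 + 7*(sqrt(7595 + 11415*(-1/2167)) - 24581) = -14 + 7*(sqrt(7595 - 11415/2167) - 24581) = -14 + 7*(sqrt(16446950/2167) - 24581) = -14 + 7*(5*sqrt(1425621626)/2167 - 24581) = -14 + 7*(-24581 + 5*sqrt(1425621626)/2167) = -14 + (-172067 + 35*sqrt(1425621626)/2167) = -172081 + 35*sqrt(1425621626)/2167 ≈ -1.7147e+5)
sqrt(b + 1/(17905 - 1*10717)) = sqrt((-172081 + 35*sqrt(1425621626)/2167) + 1/(17905 - 1*10717)) = sqrt((-172081 + 35*sqrt(1425621626)/2167) + 1/(17905 - 10717)) = sqrt((-172081 + 35*sqrt(1425621626)/2167) + 1/7188) = sqrt(-1236918227/7188 + 35*sqrt(1425621626)/2167)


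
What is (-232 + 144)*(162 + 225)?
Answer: -34056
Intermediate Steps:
(-232 + 144)*(162 + 225) = -88*387 = -34056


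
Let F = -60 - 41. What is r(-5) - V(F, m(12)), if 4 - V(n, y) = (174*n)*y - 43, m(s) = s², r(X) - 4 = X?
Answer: -2530704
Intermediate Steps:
r(X) = 4 + X
F = -101
V(n, y) = 47 - 174*n*y (V(n, y) = 4 - ((174*n)*y - 43) = 4 - (174*n*y - 43) = 4 - (-43 + 174*n*y) = 4 + (43 - 174*n*y) = 47 - 174*n*y)
r(-5) - V(F, m(12)) = (4 - 5) - (47 - 174*(-101)*12²) = -1 - (47 - 174*(-101)*144) = -1 - (47 + 2530656) = -1 - 1*2530703 = -1 - 2530703 = -2530704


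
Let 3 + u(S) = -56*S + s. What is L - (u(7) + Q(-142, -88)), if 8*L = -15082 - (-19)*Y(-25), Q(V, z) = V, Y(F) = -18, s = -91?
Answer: -1300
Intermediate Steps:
u(S) = -94 - 56*S (u(S) = -3 + (-56*S - 91) = -3 + (-91 - 56*S) = -94 - 56*S)
L = -1928 (L = (-15082 - (-19)*(-18))/8 = (-15082 - 1*342)/8 = (-15082 - 342)/8 = (⅛)*(-15424) = -1928)
L - (u(7) + Q(-142, -88)) = -1928 - ((-94 - 56*7) - 142) = -1928 - ((-94 - 392) - 142) = -1928 - (-486 - 142) = -1928 - 1*(-628) = -1928 + 628 = -1300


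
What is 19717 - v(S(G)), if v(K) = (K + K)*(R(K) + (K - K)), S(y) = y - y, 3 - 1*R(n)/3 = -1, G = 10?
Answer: 19717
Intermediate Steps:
R(n) = 12 (R(n) = 9 - 3*(-1) = 9 + 3 = 12)
S(y) = 0
v(K) = 24*K (v(K) = (K + K)*(12 + (K - K)) = (2*K)*(12 + 0) = (2*K)*12 = 24*K)
19717 - v(S(G)) = 19717 - 24*0 = 19717 - 1*0 = 19717 + 0 = 19717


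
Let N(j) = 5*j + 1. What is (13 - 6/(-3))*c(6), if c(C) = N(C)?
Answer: 465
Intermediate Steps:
N(j) = 1 + 5*j
c(C) = 1 + 5*C
(13 - 6/(-3))*c(6) = (13 - 6/(-3))*(1 + 5*6) = (13 - 6*(-⅓))*(1 + 30) = (13 + 2)*31 = 15*31 = 465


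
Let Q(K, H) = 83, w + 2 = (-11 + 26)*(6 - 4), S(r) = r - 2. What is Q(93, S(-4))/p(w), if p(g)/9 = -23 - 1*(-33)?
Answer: 83/90 ≈ 0.92222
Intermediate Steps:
S(r) = -2 + r
w = 28 (w = -2 + (-11 + 26)*(6 - 4) = -2 + 15*2 = -2 + 30 = 28)
p(g) = 90 (p(g) = 9*(-23 - 1*(-33)) = 9*(-23 + 33) = 9*10 = 90)
Q(93, S(-4))/p(w) = 83/90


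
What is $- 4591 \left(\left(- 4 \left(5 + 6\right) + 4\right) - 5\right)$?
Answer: $206595$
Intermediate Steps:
$- 4591 \left(\left(- 4 \left(5 + 6\right) + 4\right) - 5\right) = - 4591 \left(\left(\left(-4\right) 11 + 4\right) - 5\right) = - 4591 \left(\left(-44 + 4\right) - 5\right) = - 4591 \left(-40 - 5\right) = \left(-4591\right) \left(-45\right) = 206595$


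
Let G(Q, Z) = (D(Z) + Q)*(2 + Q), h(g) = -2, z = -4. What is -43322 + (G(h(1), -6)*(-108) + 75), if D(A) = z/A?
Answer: -43247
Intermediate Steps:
D(A) = -4/A
G(Q, Z) = (2 + Q)*(Q - 4/Z) (G(Q, Z) = (-4/Z + Q)*(2 + Q) = (Q - 4/Z)*(2 + Q) = (2 + Q)*(Q - 4/Z))
-43322 + (G(h(1), -6)*(-108) + 75) = -43322 + (((-8 - 4*(-2) - 2*(-6)*(2 - 2))/(-6))*(-108) + 75) = -43322 + (-(-8 + 8 - 2*(-6)*0)/6*(-108) + 75) = -43322 + (-(-8 + 8 + 0)/6*(-108) + 75) = -43322 + (-⅙*0*(-108) + 75) = -43322 + (0*(-108) + 75) = -43322 + (0 + 75) = -43322 + 75 = -43247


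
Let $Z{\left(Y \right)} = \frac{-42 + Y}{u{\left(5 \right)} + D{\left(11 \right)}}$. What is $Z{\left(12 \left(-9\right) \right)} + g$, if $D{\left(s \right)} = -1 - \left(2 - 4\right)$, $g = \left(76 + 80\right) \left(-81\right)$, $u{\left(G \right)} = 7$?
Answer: $- \frac{50619}{4} \approx -12655.0$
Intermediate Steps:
$g = -12636$ ($g = 156 \left(-81\right) = -12636$)
$D{\left(s \right)} = 1$ ($D{\left(s \right)} = -1 - -2 = -1 + 2 = 1$)
$Z{\left(Y \right)} = - \frac{21}{4} + \frac{Y}{8}$ ($Z{\left(Y \right)} = \frac{-42 + Y}{7 + 1} = \frac{-42 + Y}{8} = \left(-42 + Y\right) \frac{1}{8} = - \frac{21}{4} + \frac{Y}{8}$)
$Z{\left(12 \left(-9\right) \right)} + g = \left(- \frac{21}{4} + \frac{12 \left(-9\right)}{8}\right) - 12636 = \left(- \frac{21}{4} + \frac{1}{8} \left(-108\right)\right) - 12636 = \left(- \frac{21}{4} - \frac{27}{2}\right) - 12636 = - \frac{75}{4} - 12636 = - \frac{50619}{4}$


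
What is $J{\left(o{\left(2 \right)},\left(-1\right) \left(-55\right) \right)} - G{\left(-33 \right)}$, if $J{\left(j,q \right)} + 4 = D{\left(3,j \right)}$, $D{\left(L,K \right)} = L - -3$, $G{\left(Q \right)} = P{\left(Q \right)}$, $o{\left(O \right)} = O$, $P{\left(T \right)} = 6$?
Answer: $-4$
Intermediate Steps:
$G{\left(Q \right)} = 6$
$D{\left(L,K \right)} = 3 + L$ ($D{\left(L,K \right)} = L + 3 = 3 + L$)
$J{\left(j,q \right)} = 2$ ($J{\left(j,q \right)} = -4 + \left(3 + 3\right) = -4 + 6 = 2$)
$J{\left(o{\left(2 \right)},\left(-1\right) \left(-55\right) \right)} - G{\left(-33 \right)} = 2 - 6 = -4$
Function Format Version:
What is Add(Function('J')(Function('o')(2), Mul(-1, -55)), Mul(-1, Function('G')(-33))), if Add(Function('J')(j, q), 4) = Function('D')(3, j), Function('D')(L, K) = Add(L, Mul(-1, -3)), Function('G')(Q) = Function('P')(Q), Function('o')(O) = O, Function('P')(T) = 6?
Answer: -4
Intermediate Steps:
Function('G')(Q) = 6
Function('D')(L, K) = Add(3, L) (Function('D')(L, K) = Add(L, 3) = Add(3, L))
Function('J')(j, q) = 2 (Function('J')(j, q) = Add(-4, Add(3, 3)) = Add(-4, 6) = 2)
Add(Function('J')(Function('o')(2), Mul(-1, -55)), Mul(-1, Function('G')(-33))) = Add(2, Mul(-1, 6)) = Add(2, -6) = -4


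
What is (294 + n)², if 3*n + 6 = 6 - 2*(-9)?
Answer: 90000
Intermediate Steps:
n = 6 (n = -2 + (6 - 2*(-9))/3 = -2 + (6 + 18)/3 = -2 + (⅓)*24 = -2 + 8 = 6)
(294 + n)² = (294 + 6)² = 300² = 90000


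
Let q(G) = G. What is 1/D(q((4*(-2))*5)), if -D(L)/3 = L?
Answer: 1/120 ≈ 0.0083333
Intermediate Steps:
D(L) = -3*L
1/D(q((4*(-2))*5)) = 1/(-3*4*(-2)*5) = 1/(-(-24)*5) = 1/(-3*(-40)) = 1/120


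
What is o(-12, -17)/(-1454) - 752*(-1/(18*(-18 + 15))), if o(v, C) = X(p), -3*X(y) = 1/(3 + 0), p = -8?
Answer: -546701/39258 ≈ -13.926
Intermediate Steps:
X(y) = -1/9 (X(y) = -1/(3*(3 + 0)) = -1/3/3 = -1/3*1/3 = -1/9)
o(v, C) = -1/9
o(-12, -17)/(-1454) - 752*(-1/(18*(-18 + 15))) = -1/9/(-1454) - 752*(-1/(18*(-18 + 15))) = -1/9*(-1/1454) - 752/((-18*(-3))) = 1/13086 - 752/54 = 1/13086 - 752*1/54 = 1/13086 - 376/27 = -546701/39258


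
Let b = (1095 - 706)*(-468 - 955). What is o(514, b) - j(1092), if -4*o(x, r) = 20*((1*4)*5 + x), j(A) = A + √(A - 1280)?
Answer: -3762 - 2*I*√47 ≈ -3762.0 - 13.711*I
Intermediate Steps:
j(A) = A + √(-1280 + A)
b = -553547 (b = 389*(-1423) = -553547)
o(x, r) = -100 - 5*x (o(x, r) = -5*((1*4)*5 + x) = -5*(4*5 + x) = -5*(20 + x) = -(400 + 20*x)/4 = -100 - 5*x)
o(514, b) - j(1092) = (-100 - 5*514) - (1092 + √(-1280 + 1092)) = (-100 - 2570) - (1092 + √(-188)) = -2670 - (1092 + 2*I*√47) = -2670 + (-1092 - 2*I*√47) = -3762 - 2*I*√47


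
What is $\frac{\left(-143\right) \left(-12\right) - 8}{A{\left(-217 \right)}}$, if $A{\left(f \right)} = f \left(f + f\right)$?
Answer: $\frac{122}{6727} \approx 0.018136$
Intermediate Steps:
$A{\left(f \right)} = 2 f^{2}$ ($A{\left(f \right)} = f 2 f = 2 f^{2}$)
$\frac{\left(-143\right) \left(-12\right) - 8}{A{\left(-217 \right)}} = \frac{\left(-143\right) \left(-12\right) - 8}{2 \left(-217\right)^{2}} = \frac{1716 - 8}{2 \cdot 47089} = \frac{1708}{94178} = 1708 \cdot \frac{1}{94178} = \frac{122}{6727}$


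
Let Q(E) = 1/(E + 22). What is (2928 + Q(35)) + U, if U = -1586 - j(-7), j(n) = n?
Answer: 76894/57 ≈ 1349.0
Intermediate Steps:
Q(E) = 1/(22 + E)
U = -1579 (U = -1586 - 1*(-7) = -1586 + 7 = -1579)
(2928 + Q(35)) + U = (2928 + 1/(22 + 35)) - 1579 = (2928 + 1/57) - 1579 = 166897/57 - 1579 = 76894/57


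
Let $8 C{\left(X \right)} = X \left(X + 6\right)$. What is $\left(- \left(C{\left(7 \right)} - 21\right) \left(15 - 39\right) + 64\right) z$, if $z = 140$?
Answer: $-23380$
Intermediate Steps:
$C{\left(X \right)} = \frac{X \left(6 + X\right)}{8}$ ($C{\left(X \right)} = \frac{X \left(X + 6\right)}{8} = \frac{X \left(6 + X\right)}{8}$)
$\left(- \left(C{\left(7 \right)} - 21\right) \left(15 - 39\right) + 64\right) z = \left(- \left(\frac{1}{8} \cdot 7 \left(6 + 7\right) - 21\right) \left(15 - 39\right) + 64\right) 140 = \left(- \left(\frac{1}{8} \cdot 7 \cdot 13 - 21\right) \left(-24\right) + 64\right) 140 = \left(- \left(\frac{91}{8} - 21\right) \left(-24\right) + 64\right) 140 = \left(- \frac{\left(-77\right) \left(-24\right)}{8} + 64\right) 140 = \left(\left(-1\right) 231 + 64\right) 140 = \left(-231 + 64\right) 140 = \left(-167\right) 140 = -23380$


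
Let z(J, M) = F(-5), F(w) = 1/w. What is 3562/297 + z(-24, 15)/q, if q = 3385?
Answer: 60286553/5026725 ≈ 11.993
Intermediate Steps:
z(J, M) = -⅕ (z(J, M) = 1/(-5) = -⅕)
3562/297 + z(-24, 15)/q = 3562/297 - ⅕/3385 = 3562*(1/297) - ⅕*1/3385 = 3562/297 - 1/16925 = 60286553/5026725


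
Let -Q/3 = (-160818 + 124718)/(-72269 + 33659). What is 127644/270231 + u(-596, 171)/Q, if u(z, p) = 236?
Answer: -13602834542/162588985 ≈ -83.664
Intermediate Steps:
Q = -3610/1287 (Q = -3*(-160818 + 124718)/(-72269 + 33659) = -(-108300)/(-38610) = -(-108300)*(-1)/38610 = -3*3610/3861 = -3610/1287 ≈ -2.8050)
127644/270231 + u(-596, 171)/Q = 127644/270231 + 236/(-3610/1287) = 127644*(1/270231) + 236*(-1287/3610) = 42548/90077 - 151866/1805 = -13602834542/162588985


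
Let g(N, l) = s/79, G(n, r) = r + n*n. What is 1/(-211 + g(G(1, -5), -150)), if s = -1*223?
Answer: -79/16892 ≈ -0.0046768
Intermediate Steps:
G(n, r) = r + n**2
s = -223
g(N, l) = -223/79
1/(-211 + g(G(1, -5), -150)) = 1/(-211 - 223/79) = 1/(-16892/79) = -79/16892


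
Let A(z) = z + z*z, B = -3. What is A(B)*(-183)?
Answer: -1098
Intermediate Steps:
A(z) = z + z**2
A(B)*(-183) = -3*(1 - 3)*(-183) = -3*(-2)*(-183) = 6*(-183) = -1098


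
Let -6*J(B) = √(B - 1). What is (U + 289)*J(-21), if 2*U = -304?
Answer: -137*I*√22/6 ≈ -107.1*I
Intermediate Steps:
U = -152 (U = (½)*(-304) = -152)
J(B) = -√(-1 + B)/6 (J(B) = -√(B - 1)/6 = -√(-1 + B)/6)
(U + 289)*J(-21) = (-152 + 289)*(-√(-1 - 21)/6) = 137*(-I*√22/6) = -137*I*√22/6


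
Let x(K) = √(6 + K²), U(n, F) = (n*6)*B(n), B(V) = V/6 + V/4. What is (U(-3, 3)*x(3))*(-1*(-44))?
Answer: 990*√15 ≈ 3834.3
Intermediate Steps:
B(V) = 5*V/12 (B(V) = V*(⅙) + V*(¼) = V/6 + V/4 = 5*V/12)
U(n, F) = 5*n²/2 (U(n, F) = (n*6)*(5*n/12) = (6*n)*(5*n/12) = 5*n²/2)
(U(-3, 3)*x(3))*(-1*(-44)) = (((5/2)*(-3)²)*√(6 + 3²))*(-1*(-44)) = (((5/2)*9)*√(6 + 9))*44 = (45*√15/2)*44 = 990*√15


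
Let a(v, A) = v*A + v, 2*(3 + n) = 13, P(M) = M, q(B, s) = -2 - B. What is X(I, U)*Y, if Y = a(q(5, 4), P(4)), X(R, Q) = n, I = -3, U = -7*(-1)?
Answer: -245/2 ≈ -122.50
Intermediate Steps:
U = 7
n = 7/2 (n = -3 + (1/2)*13 = -3 + 13/2 = 7/2 ≈ 3.5000)
X(R, Q) = 7/2
a(v, A) = v + A*v (a(v, A) = A*v + v = v + A*v)
Y = -35 (Y = (-2 - 1*5)*(1 + 4) = (-2 - 5)*5 = -7*5 = -35)
X(I, U)*Y = (7/2)*(-35) = -245/2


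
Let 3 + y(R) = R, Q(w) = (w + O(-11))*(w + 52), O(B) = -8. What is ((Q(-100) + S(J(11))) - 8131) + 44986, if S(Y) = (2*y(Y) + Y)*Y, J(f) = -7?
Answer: 42228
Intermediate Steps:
Q(w) = (-8 + w)*(52 + w) (Q(w) = (w - 8)*(w + 52) = (-8 + w)*(52 + w))
y(R) = -3 + R
S(Y) = Y*(-6 + 3*Y) (S(Y) = (2*(-3 + Y) + Y)*Y = ((-6 + 2*Y) + Y)*Y = (-6 + 3*Y)*Y = Y*(-6 + 3*Y))
((Q(-100) + S(J(11))) - 8131) + 44986 = (((-416 + (-100)**2 + 44*(-100)) + 3*(-7)*(-2 - 7)) - 8131) + 44986 = (((-416 + 10000 - 4400) + 3*(-7)*(-9)) - 8131) + 44986 = ((5184 + 189) - 8131) + 44986 = (5373 - 8131) + 44986 = -2758 + 44986 = 42228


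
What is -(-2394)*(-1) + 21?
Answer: -2373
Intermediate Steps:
-(-2394)*(-1) + 21 = -133*18 + 21 = -2394 + 21 = -2373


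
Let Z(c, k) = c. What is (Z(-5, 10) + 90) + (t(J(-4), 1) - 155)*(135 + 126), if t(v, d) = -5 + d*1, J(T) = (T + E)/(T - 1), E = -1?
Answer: -41414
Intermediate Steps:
J(T) = 1 (J(T) = (T - 1)/(T - 1) = (-1 + T)/(-1 + T) = 1)
t(v, d) = -5 + d
(Z(-5, 10) + 90) + (t(J(-4), 1) - 155)*(135 + 126) = (-5 + 90) + ((-5 + 1) - 155)*(135 + 126) = 85 + (-4 - 155)*261 = 85 - 159*261 = 85 - 41499 = -41414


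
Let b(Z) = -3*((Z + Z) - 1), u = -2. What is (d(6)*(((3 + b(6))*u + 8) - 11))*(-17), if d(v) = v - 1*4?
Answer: -1938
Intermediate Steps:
d(v) = -4 + v (d(v) = v - 4 = -4 + v)
b(Z) = 3 - 6*Z (b(Z) = -3*(2*Z - 1) = -3*(-1 + 2*Z) = 3 - 6*Z)
(d(6)*(((3 + b(6))*u + 8) - 11))*(-17) = ((-4 + 6)*(((3 + (3 - 6*6))*(-2) + 8) - 11))*(-17) = (2*(((3 + (3 - 36))*(-2) + 8) - 11))*(-17) = (2*(((3 - 33)*(-2) + 8) - 11))*(-17) = (2*((-30*(-2) + 8) - 11))*(-17) = (2*((60 + 8) - 11))*(-17) = (2*(68 - 11))*(-17) = (2*57)*(-17) = 114*(-17) = -1938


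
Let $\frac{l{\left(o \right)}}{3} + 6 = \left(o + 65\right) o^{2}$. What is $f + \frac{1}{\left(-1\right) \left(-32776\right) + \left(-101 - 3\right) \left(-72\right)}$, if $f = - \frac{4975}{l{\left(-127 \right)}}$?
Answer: $\frac{50828353}{30198120792} \approx 0.0016832$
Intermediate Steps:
$l{\left(o \right)} = -18 + 3 o^{2} \left(65 + o\right)$ ($l{\left(o \right)} = -18 + 3 \left(o + 65\right) o^{2} = -18 + 3 \left(65 + o\right) o^{2} = -18 + 3 o^{2} \left(65 + o\right)$)
$f = \frac{4975}{3000012}$ ($f = - \frac{4975}{-18 + 3 \left(-127\right)^{3} + 195 \left(-127\right)^{2}} = - \frac{4975}{-18 + 3 \left(-2048383\right) + 195 \cdot 16129} = - \frac{4975}{-18 - 6145149 + 3145155} = - \frac{4975}{-3000012} = \left(-4975\right) \left(- \frac{1}{3000012}\right) = \frac{4975}{3000012} \approx 0.0016583$)
$f + \frac{1}{\left(-1\right) \left(-32776\right) + \left(-101 - 3\right) \left(-72\right)} = \frac{4975}{3000012} + \frac{1}{\left(-1\right) \left(-32776\right) + \left(-101 - 3\right) \left(-72\right)} = \frac{4975}{3000012} + \frac{1}{32776 - -7488} = \frac{4975}{3000012} + \frac{1}{32776 + 7488} = \frac{4975}{3000012} + \frac{1}{40264} = \frac{50828353}{30198120792}$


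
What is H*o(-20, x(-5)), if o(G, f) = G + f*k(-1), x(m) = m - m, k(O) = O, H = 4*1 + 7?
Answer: -220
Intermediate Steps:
H = 11 (H = 4 + 7 = 11)
x(m) = 0
o(G, f) = G - f (o(G, f) = G + f*(-1) = G - f)
H*o(-20, x(-5)) = 11*(-20 - 1*0) = 11*(-20 + 0) = 11*(-20) = -220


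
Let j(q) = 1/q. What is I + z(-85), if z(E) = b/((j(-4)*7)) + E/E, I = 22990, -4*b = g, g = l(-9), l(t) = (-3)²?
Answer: 160946/7 ≈ 22992.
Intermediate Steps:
l(t) = 9
g = 9
b = -9/4 (b = -¼*9 = -9/4 ≈ -2.2500)
z(E) = 16/7 (z(E) = -9/(4*(7/(-4))) + E/E = -9/(4*((-¼*7))) + 1 = -9/(4*(-7/4)) + 1 = -9/4*(-4/7) + 1 = 9/7 + 1 = 16/7)
I + z(-85) = 22990 + 16/7 = 160946/7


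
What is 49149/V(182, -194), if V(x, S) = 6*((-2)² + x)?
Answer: 5461/124 ≈ 44.040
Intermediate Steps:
V(x, S) = 24 + 6*x (V(x, S) = 6*(4 + x) = 24 + 6*x)
49149/V(182, -194) = 49149/(24 + 6*182) = 49149/(24 + 1092) = 49149/1116 = 49149*(1/1116) = 5461/124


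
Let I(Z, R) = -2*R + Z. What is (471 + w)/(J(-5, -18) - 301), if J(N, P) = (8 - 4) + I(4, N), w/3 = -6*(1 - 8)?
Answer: -597/283 ≈ -2.1095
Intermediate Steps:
w = 126 (w = 3*(-6*(1 - 8)) = 3*(-6*(-7)) = 3*42 = 126)
I(Z, R) = Z - 2*R
J(N, P) = 8 - 2*N (J(N, P) = (8 - 4) + (4 - 2*N) = 4 + (4 - 2*N) = 8 - 2*N)
(471 + w)/(J(-5, -18) - 301) = (471 + 126)/((8 - 2*(-5)) - 301) = 597/((8 + 10) - 301) = 597/(18 - 301) = 597/(-283) = 597*(-1/283) = -597/283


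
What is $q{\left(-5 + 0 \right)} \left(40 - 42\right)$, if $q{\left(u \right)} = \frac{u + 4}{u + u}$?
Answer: $- \frac{1}{5} \approx -0.2$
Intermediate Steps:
$q{\left(u \right)} = \frac{4 + u}{2 u}$
$q{\left(-5 + 0 \right)} \left(40 - 42\right) = \frac{4 + \left(-5 + 0\right)}{2 \left(-5 + 0\right)} \left(40 - 42\right) = \frac{4 - 5}{2 \left(-5\right)} \left(-2\right) = \frac{1}{2} \left(- \frac{1}{5}\right) \left(-1\right) \left(-2\right) = \frac{1}{10} \left(-2\right) = - \frac{1}{5}$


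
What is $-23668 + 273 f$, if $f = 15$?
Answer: $-19573$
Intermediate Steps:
$-23668 + 273 f = -23668 + 273 \cdot 15 = -23668 + 4095 = -19573$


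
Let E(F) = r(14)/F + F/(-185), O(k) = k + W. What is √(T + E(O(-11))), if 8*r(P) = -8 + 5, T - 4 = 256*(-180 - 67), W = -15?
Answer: I*√5851382982185/9620 ≈ 251.45*I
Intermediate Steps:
O(k) = -15 + k (O(k) = k - 15 = -15 + k)
T = -63228 (T = 4 + 256*(-180 - 67) = 4 + 256*(-247) = 4 - 63232 = -63228)
r(P) = -3/8 (r(P) = (-8 + 5)/8 = (⅛)*(-3) = -3/8)
E(F) = -3/(8*F) - F/185 (E(F) = -3/(8*F) + F/(-185) = -3/(8*F) + F*(-1/185) = -3/(8*F) - F/185)
√(T + E(O(-11))) = √(-63228 + (-3/(8*(-15 - 11)) - (-15 - 11)/185)) = √(-63228 + (-3/8/(-26) - 1/185*(-26))) = √(-63228 + (-3/8*(-1/26) + 26/185)) = √(-63228 + (3/208 + 26/185)) = √(-63228 + 5963/38480) = √(-2433007477/38480) = I*√5851382982185/9620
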